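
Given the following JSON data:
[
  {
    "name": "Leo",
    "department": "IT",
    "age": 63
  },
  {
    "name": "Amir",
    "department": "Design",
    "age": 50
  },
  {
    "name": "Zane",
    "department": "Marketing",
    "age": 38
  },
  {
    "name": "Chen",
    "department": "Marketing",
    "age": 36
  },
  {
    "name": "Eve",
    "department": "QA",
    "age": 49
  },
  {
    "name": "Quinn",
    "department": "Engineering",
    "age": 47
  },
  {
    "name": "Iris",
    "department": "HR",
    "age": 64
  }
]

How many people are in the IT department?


Scanning records for department = IT
  Record 0: Leo
Count: 1

ANSWER: 1


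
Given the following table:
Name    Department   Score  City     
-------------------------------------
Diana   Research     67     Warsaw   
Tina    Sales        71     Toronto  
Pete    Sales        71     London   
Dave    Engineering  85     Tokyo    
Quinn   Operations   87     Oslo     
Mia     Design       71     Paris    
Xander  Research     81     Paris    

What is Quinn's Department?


Row 5: Quinn
Department = Operations

ANSWER: Operations


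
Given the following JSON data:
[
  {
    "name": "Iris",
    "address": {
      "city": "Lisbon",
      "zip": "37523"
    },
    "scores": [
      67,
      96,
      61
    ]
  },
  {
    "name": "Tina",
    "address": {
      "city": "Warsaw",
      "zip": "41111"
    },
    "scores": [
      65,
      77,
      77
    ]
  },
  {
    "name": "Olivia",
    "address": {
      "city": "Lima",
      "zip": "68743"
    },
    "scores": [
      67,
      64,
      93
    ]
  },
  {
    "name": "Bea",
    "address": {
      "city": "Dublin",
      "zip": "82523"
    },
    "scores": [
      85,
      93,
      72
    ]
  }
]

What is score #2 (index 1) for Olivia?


Path: records[2].scores[1]
Value: 64

ANSWER: 64


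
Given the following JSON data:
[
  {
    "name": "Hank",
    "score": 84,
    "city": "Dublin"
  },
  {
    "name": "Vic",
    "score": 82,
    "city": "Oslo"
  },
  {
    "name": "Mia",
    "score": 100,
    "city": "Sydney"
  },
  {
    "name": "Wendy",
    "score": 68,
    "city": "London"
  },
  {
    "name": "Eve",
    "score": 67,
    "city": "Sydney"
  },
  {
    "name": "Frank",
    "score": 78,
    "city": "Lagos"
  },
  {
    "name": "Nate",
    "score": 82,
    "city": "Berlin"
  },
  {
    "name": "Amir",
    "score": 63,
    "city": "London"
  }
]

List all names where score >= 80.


Filtering records where score >= 80:
  Hank (score=84) -> YES
  Vic (score=82) -> YES
  Mia (score=100) -> YES
  Wendy (score=68) -> no
  Eve (score=67) -> no
  Frank (score=78) -> no
  Nate (score=82) -> YES
  Amir (score=63) -> no


ANSWER: Hank, Vic, Mia, Nate


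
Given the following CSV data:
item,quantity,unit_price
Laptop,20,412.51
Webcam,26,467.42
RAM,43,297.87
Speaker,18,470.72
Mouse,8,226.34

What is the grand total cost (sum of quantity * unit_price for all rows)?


Computing row totals:
  Laptop: 20 * 412.51 = 8250.2
  Webcam: 26 * 467.42 = 12152.92
  RAM: 43 * 297.87 = 12808.41
  Speaker: 18 * 470.72 = 8472.96
  Mouse: 8 * 226.34 = 1810.72
Grand total = 8250.2 + 12152.92 + 12808.41 + 8472.96 + 1810.72 = 43495.21

ANSWER: 43495.21


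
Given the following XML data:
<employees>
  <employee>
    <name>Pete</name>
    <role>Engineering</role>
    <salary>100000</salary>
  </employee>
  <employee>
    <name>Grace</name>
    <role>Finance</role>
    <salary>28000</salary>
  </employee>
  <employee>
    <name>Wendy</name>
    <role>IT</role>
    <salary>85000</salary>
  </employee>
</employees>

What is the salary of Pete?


Searching for <employee> with <name>Pete</name>
Found at position 1
<salary>100000</salary>

ANSWER: 100000


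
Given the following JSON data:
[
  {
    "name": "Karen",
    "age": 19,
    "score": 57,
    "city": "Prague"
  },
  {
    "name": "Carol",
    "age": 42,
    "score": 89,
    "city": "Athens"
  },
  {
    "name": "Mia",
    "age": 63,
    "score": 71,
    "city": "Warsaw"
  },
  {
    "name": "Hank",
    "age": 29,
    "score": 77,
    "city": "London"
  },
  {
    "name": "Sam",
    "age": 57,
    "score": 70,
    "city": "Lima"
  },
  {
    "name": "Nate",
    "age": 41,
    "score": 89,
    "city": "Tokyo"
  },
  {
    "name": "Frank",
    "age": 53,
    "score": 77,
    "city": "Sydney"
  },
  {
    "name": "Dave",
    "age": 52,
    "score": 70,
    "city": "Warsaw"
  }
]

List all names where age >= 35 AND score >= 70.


Checking both conditions:
  Karen (age=19, score=57) -> no
  Carol (age=42, score=89) -> YES
  Mia (age=63, score=71) -> YES
  Hank (age=29, score=77) -> no
  Sam (age=57, score=70) -> YES
  Nate (age=41, score=89) -> YES
  Frank (age=53, score=77) -> YES
  Dave (age=52, score=70) -> YES


ANSWER: Carol, Mia, Sam, Nate, Frank, Dave


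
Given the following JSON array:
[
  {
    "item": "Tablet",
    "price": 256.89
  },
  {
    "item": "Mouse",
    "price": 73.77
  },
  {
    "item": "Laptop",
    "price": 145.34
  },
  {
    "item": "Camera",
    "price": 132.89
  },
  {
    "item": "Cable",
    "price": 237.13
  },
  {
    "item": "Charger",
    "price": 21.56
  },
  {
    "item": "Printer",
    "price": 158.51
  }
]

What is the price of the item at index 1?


Array index 1 -> Mouse
price = 73.77

ANSWER: 73.77


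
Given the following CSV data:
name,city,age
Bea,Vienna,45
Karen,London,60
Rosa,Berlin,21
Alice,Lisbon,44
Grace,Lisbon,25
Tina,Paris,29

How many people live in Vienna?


Scanning city column for 'Vienna':
  Row 1: Bea -> MATCH
Total matches: 1

ANSWER: 1


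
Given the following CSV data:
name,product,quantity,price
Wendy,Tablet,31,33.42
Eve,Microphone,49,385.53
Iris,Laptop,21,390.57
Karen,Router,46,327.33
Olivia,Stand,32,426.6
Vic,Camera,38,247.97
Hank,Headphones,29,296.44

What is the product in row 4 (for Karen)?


Row 4: Karen
Column 'product' = Router

ANSWER: Router


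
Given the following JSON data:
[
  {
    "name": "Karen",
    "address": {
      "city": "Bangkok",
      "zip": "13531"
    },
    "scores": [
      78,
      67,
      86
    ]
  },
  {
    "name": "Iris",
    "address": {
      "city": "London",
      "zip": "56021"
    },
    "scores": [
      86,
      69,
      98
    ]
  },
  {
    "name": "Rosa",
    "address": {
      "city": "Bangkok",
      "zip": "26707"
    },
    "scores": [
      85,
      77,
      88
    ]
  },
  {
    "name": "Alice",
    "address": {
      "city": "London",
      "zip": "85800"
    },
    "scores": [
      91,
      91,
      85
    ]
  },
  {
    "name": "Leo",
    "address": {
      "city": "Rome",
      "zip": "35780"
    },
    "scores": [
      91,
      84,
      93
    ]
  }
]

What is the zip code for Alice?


Path: records[3].address.zip
Value: 85800

ANSWER: 85800


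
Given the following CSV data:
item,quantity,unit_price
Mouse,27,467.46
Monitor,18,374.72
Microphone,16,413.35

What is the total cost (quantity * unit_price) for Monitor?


Row: Monitor
quantity = 18
unit_price = 374.72
total = 18 * 374.72 = 6744.96

ANSWER: 6744.96


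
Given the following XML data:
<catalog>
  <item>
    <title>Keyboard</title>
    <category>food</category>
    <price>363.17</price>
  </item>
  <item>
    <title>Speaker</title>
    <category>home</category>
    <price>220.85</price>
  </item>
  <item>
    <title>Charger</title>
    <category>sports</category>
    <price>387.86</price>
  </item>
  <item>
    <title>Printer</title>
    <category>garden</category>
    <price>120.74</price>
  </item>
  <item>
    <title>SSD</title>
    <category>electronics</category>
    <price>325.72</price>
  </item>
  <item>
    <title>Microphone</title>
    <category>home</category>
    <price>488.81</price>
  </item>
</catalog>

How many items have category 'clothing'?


Scanning <item> elements for <category>clothing</category>:
Count: 0

ANSWER: 0


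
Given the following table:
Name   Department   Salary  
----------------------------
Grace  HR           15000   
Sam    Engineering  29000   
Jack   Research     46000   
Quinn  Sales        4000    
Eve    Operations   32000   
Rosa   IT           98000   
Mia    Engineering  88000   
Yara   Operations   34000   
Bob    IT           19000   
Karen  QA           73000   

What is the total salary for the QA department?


QA department members:
  Karen: 73000
Total = 73000 = 73000

ANSWER: 73000


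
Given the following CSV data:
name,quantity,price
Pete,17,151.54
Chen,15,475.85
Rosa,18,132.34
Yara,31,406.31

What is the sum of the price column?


Values in 'price' column:
  Row 1: 151.54
  Row 2: 475.85
  Row 3: 132.34
  Row 4: 406.31
Sum = 151.54 + 475.85 + 132.34 + 406.31 = 1166.04

ANSWER: 1166.04


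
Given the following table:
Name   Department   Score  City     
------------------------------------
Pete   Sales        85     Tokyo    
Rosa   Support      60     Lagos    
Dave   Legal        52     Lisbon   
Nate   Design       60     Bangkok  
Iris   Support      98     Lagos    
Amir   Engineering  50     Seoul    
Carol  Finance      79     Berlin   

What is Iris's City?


Row 5: Iris
City = Lagos

ANSWER: Lagos


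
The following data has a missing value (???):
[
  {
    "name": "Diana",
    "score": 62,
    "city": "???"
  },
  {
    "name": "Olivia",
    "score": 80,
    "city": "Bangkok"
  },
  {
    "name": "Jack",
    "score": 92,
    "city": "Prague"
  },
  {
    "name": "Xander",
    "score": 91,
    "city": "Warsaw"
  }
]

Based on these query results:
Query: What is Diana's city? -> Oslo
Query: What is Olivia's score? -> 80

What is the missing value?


The missing value is Diana's city
From query: Diana's city = Oslo

ANSWER: Oslo


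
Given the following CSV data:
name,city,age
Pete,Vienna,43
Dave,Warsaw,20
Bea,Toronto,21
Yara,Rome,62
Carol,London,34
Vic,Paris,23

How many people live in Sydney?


Scanning city column for 'Sydney':
Total matches: 0

ANSWER: 0


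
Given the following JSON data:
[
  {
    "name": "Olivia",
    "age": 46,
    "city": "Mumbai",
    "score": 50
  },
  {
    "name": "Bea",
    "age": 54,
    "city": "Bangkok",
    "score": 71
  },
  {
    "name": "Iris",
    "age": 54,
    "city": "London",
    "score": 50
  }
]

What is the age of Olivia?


Looking up record where name = Olivia
Record index: 0
Field 'age' = 46

ANSWER: 46


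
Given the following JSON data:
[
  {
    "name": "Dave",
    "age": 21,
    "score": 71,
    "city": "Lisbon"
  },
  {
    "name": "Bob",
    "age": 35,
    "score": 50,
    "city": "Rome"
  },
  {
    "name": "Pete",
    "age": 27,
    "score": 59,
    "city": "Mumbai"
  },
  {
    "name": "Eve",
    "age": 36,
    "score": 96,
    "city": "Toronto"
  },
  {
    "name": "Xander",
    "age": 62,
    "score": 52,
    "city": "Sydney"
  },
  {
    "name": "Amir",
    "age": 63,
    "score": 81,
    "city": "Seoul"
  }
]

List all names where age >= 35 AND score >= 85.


Checking both conditions:
  Dave (age=21, score=71) -> no
  Bob (age=35, score=50) -> no
  Pete (age=27, score=59) -> no
  Eve (age=36, score=96) -> YES
  Xander (age=62, score=52) -> no
  Amir (age=63, score=81) -> no


ANSWER: Eve


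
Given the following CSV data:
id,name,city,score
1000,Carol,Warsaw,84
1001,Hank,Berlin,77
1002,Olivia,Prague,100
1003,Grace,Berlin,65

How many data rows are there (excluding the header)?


Counting rows (excluding header):
Header: id,name,city,score
Data rows: 4

ANSWER: 4


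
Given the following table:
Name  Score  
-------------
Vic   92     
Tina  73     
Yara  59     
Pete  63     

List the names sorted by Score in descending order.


Sorting by Score (descending):
  Vic: 92
  Tina: 73
  Pete: 63
  Yara: 59


ANSWER: Vic, Tina, Pete, Yara


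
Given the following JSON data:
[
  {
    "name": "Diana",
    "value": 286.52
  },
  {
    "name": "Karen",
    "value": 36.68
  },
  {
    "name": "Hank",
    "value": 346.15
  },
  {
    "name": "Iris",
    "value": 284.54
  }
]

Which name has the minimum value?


Comparing values:
  Diana: 286.52
  Karen: 36.68
  Hank: 346.15
  Iris: 284.54
Minimum: Karen (36.68)

ANSWER: Karen


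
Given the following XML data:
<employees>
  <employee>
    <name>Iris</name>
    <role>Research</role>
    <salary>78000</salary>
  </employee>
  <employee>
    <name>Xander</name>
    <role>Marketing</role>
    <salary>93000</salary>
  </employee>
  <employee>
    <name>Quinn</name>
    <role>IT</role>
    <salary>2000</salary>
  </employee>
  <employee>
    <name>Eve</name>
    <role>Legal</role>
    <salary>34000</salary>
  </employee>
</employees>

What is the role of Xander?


Searching for <employee> with <name>Xander</name>
Found at position 2
<role>Marketing</role>

ANSWER: Marketing


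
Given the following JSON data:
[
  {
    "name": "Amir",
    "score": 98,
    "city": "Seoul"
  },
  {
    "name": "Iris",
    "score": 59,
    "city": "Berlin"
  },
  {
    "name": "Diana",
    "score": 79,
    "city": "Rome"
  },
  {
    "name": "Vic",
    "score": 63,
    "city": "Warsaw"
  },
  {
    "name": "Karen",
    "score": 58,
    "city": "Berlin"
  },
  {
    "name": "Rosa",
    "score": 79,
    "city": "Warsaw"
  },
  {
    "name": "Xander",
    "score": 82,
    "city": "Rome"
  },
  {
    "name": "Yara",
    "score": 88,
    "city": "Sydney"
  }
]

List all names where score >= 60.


Filtering records where score >= 60:
  Amir (score=98) -> YES
  Iris (score=59) -> no
  Diana (score=79) -> YES
  Vic (score=63) -> YES
  Karen (score=58) -> no
  Rosa (score=79) -> YES
  Xander (score=82) -> YES
  Yara (score=88) -> YES


ANSWER: Amir, Diana, Vic, Rosa, Xander, Yara


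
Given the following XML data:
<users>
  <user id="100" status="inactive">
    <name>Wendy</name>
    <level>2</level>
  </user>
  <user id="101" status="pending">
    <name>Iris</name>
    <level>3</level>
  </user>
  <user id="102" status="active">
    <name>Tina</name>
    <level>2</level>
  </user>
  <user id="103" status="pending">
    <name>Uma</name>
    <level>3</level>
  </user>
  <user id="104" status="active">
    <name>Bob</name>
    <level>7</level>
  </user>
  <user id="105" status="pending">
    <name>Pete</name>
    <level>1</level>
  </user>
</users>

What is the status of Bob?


Finding user with name = Bob
user id="104" status="active"

ANSWER: active


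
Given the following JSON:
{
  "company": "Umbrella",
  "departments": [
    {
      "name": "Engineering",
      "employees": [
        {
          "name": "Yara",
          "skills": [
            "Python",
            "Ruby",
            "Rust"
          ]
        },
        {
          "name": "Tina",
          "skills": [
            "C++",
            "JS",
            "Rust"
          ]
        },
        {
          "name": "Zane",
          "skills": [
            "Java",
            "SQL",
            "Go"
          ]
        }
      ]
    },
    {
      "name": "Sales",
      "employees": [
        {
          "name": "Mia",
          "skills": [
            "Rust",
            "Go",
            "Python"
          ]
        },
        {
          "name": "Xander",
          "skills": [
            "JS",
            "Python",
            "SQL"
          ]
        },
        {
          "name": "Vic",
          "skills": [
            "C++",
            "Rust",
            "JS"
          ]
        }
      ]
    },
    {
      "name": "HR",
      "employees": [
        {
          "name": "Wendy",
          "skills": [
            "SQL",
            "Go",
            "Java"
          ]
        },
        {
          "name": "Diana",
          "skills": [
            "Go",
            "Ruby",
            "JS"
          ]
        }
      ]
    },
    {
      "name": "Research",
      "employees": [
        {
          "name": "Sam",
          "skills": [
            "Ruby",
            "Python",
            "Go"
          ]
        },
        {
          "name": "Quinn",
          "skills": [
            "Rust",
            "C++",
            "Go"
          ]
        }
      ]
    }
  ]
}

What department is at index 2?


Path: departments[2].name
Value: HR

ANSWER: HR


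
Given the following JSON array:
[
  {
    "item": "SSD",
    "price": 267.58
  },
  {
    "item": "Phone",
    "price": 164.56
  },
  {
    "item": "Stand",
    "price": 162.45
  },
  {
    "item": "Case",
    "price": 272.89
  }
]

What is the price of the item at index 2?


Array index 2 -> Stand
price = 162.45

ANSWER: 162.45


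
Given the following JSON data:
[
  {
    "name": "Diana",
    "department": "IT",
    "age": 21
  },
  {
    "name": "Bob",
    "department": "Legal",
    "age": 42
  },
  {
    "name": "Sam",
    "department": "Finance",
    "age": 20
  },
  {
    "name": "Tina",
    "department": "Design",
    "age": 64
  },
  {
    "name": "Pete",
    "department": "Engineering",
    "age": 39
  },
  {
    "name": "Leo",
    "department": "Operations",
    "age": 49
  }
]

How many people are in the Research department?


Scanning records for department = Research
  No matches found
Count: 0

ANSWER: 0


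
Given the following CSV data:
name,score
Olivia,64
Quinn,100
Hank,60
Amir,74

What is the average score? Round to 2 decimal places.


Scores: 64, 100, 60, 74
Sum = 298
Count = 4
Average = 298 / 4 = 74.50

ANSWER: 74.50


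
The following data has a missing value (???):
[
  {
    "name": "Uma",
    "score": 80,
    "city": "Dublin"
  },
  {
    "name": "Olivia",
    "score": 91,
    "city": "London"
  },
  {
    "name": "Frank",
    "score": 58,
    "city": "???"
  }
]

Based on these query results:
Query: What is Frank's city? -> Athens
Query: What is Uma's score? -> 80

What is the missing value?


The missing value is Frank's city
From query: Frank's city = Athens

ANSWER: Athens


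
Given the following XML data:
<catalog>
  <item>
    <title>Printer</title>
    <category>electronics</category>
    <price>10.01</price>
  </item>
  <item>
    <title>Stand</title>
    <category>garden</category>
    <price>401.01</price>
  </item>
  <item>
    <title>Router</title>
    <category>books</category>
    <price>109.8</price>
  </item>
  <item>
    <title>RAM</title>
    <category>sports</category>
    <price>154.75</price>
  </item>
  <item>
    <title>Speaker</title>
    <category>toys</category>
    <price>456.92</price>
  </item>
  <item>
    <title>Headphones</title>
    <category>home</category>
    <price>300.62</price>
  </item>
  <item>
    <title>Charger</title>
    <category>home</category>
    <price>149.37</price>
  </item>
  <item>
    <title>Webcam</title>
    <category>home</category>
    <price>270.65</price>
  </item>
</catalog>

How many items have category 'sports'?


Scanning <item> elements for <category>sports</category>:
  Item 4: RAM -> MATCH
Count: 1

ANSWER: 1


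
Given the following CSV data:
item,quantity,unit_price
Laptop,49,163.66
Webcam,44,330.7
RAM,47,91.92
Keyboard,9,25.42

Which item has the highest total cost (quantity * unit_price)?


Computing row totals:
  Laptop: 8019.34
  Webcam: 14550.8
  RAM: 4320.24
  Keyboard: 228.78
Maximum: Webcam (14550.8)

ANSWER: Webcam


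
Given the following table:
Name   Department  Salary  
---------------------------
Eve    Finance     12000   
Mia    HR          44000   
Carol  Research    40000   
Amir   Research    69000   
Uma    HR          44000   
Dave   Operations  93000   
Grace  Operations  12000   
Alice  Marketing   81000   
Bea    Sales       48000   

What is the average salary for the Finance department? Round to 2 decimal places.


Finance department members:
  Eve: 12000
Sum = 12000
Count = 1
Average = 12000 / 1 = 12000.00

ANSWER: 12000.00


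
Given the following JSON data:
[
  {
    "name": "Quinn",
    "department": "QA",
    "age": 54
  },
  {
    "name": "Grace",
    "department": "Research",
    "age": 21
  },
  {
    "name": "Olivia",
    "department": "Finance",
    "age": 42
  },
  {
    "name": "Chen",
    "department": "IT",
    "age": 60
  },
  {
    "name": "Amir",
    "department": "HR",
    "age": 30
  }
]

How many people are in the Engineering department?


Scanning records for department = Engineering
  No matches found
Count: 0

ANSWER: 0


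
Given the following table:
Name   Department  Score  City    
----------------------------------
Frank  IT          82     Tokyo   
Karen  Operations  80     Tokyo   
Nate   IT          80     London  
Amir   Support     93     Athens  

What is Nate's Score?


Row 3: Nate
Score = 80

ANSWER: 80


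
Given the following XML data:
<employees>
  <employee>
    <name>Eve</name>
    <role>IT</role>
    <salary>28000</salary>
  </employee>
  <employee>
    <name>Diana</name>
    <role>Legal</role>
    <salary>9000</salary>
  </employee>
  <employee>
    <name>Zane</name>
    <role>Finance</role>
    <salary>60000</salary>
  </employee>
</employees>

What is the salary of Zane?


Searching for <employee> with <name>Zane</name>
Found at position 3
<salary>60000</salary>

ANSWER: 60000


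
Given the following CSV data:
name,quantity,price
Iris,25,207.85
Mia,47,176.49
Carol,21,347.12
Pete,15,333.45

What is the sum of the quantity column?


Values in 'quantity' column:
  Row 1: 25
  Row 2: 47
  Row 3: 21
  Row 4: 15
Sum = 25 + 47 + 21 + 15 = 108

ANSWER: 108


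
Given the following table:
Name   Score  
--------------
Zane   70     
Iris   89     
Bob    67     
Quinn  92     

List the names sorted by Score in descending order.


Sorting by Score (descending):
  Quinn: 92
  Iris: 89
  Zane: 70
  Bob: 67


ANSWER: Quinn, Iris, Zane, Bob


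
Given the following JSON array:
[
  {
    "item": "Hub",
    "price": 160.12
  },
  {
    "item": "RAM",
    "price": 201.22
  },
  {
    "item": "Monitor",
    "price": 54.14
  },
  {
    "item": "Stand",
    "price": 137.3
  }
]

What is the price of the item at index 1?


Array index 1 -> RAM
price = 201.22

ANSWER: 201.22


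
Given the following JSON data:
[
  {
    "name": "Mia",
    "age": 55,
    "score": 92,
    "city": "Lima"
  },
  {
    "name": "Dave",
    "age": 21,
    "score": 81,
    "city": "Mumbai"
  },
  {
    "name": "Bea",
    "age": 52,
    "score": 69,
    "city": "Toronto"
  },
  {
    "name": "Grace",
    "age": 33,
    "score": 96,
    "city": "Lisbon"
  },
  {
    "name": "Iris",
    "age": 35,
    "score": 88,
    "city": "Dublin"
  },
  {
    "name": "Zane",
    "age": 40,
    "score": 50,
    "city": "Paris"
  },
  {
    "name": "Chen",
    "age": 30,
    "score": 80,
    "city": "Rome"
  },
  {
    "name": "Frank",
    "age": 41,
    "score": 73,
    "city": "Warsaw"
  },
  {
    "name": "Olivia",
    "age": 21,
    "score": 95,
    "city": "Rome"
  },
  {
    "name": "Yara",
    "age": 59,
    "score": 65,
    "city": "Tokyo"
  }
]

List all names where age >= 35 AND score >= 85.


Checking both conditions:
  Mia (age=55, score=92) -> YES
  Dave (age=21, score=81) -> no
  Bea (age=52, score=69) -> no
  Grace (age=33, score=96) -> no
  Iris (age=35, score=88) -> YES
  Zane (age=40, score=50) -> no
  Chen (age=30, score=80) -> no
  Frank (age=41, score=73) -> no
  Olivia (age=21, score=95) -> no
  Yara (age=59, score=65) -> no


ANSWER: Mia, Iris


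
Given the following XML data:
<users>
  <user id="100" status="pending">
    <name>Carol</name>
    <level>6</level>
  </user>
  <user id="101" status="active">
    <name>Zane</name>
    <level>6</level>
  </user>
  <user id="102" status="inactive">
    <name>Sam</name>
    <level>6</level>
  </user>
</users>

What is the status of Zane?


Finding user with name = Zane
user id="101" status="active"

ANSWER: active


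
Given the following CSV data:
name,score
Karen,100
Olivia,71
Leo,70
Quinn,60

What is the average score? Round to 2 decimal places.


Scores: 100, 71, 70, 60
Sum = 301
Count = 4
Average = 301 / 4 = 75.25

ANSWER: 75.25


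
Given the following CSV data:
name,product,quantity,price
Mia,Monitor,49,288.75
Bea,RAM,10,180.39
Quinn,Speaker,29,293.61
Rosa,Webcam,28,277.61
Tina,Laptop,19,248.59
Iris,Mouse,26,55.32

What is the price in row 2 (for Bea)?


Row 2: Bea
Column 'price' = 180.39

ANSWER: 180.39


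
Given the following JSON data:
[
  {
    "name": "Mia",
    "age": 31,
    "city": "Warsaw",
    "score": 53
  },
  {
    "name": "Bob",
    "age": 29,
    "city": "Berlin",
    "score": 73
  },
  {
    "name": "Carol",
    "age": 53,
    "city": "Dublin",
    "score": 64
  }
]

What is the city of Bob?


Looking up record where name = Bob
Record index: 1
Field 'city' = Berlin

ANSWER: Berlin


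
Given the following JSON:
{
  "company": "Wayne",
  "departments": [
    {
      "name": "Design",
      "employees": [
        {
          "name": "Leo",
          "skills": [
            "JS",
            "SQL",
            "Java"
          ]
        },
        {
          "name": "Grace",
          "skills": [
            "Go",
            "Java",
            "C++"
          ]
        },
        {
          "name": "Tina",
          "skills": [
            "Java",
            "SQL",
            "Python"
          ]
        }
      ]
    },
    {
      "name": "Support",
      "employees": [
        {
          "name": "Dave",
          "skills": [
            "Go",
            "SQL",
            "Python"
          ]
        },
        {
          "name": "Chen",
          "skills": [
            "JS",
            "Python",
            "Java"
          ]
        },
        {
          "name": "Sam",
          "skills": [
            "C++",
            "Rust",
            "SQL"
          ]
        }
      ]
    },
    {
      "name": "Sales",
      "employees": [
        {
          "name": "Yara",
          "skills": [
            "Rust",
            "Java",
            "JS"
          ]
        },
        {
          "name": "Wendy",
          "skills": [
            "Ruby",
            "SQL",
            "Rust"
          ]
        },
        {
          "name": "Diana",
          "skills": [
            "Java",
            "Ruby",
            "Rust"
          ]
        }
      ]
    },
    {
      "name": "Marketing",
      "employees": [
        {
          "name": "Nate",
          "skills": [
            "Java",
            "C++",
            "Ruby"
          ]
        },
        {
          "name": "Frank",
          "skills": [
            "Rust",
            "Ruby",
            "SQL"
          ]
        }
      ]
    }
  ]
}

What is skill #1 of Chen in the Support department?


Path: departments[1].employees[1].skills[0]
Value: JS

ANSWER: JS


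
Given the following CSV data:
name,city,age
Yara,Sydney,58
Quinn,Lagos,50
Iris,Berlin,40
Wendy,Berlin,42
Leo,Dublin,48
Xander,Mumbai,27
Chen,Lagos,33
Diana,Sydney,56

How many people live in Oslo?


Scanning city column for 'Oslo':
Total matches: 0

ANSWER: 0


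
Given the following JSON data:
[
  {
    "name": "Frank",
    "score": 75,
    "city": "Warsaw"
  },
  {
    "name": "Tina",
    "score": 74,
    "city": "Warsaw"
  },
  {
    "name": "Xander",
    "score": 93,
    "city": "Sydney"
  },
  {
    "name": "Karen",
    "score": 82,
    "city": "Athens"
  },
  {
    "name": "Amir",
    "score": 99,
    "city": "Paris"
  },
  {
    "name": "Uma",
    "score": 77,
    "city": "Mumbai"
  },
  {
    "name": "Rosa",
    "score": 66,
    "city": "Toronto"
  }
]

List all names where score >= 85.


Filtering records where score >= 85:
  Frank (score=75) -> no
  Tina (score=74) -> no
  Xander (score=93) -> YES
  Karen (score=82) -> no
  Amir (score=99) -> YES
  Uma (score=77) -> no
  Rosa (score=66) -> no


ANSWER: Xander, Amir


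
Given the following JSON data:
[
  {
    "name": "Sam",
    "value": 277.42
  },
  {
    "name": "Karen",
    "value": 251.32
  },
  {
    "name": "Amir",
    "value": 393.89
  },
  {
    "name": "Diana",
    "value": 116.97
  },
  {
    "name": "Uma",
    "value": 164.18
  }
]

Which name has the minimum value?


Comparing values:
  Sam: 277.42
  Karen: 251.32
  Amir: 393.89
  Diana: 116.97
  Uma: 164.18
Minimum: Diana (116.97)

ANSWER: Diana


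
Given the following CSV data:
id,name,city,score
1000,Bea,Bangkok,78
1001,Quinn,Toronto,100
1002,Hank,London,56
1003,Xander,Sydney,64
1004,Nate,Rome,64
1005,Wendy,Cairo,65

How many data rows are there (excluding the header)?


Counting rows (excluding header):
Header: id,name,city,score
Data rows: 6

ANSWER: 6


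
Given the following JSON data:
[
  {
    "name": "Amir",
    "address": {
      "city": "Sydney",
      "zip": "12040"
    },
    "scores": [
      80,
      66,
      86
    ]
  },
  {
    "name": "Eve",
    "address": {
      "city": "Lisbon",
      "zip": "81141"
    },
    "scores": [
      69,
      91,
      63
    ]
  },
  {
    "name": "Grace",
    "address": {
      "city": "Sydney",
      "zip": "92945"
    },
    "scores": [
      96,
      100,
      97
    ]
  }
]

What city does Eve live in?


Path: records[1].address.city
Value: Lisbon

ANSWER: Lisbon


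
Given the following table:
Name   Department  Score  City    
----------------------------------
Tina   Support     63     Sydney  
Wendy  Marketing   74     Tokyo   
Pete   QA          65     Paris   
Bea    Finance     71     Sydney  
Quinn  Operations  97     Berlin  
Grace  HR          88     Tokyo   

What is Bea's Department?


Row 4: Bea
Department = Finance

ANSWER: Finance


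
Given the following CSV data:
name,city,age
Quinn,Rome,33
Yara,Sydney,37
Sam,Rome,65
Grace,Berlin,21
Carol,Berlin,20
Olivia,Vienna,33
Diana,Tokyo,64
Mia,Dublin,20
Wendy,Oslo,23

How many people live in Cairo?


Scanning city column for 'Cairo':
Total matches: 0

ANSWER: 0


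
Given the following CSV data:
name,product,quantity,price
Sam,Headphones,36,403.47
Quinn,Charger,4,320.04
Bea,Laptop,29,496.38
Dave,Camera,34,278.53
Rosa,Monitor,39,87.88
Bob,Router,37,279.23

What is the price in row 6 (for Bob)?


Row 6: Bob
Column 'price' = 279.23

ANSWER: 279.23


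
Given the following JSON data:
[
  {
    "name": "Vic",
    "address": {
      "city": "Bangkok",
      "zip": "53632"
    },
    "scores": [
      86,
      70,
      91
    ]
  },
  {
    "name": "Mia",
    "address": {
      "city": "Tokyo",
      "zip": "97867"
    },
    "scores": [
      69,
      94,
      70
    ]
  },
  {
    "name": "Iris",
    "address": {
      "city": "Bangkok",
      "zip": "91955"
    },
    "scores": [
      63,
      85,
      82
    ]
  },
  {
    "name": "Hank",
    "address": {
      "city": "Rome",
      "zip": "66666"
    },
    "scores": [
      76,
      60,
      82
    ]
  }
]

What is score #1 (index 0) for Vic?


Path: records[0].scores[0]
Value: 86

ANSWER: 86


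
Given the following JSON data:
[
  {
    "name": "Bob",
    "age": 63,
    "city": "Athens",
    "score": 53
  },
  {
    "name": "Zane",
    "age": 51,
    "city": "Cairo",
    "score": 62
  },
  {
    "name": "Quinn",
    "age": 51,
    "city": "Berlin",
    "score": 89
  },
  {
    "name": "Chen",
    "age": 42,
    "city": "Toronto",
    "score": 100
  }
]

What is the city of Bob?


Looking up record where name = Bob
Record index: 0
Field 'city' = Athens

ANSWER: Athens


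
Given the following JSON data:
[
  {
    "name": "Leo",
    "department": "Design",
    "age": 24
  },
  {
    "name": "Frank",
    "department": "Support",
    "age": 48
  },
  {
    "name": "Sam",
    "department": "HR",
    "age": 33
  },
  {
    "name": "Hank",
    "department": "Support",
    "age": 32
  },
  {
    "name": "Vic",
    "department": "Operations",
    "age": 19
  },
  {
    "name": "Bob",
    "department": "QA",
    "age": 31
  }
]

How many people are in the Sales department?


Scanning records for department = Sales
  No matches found
Count: 0

ANSWER: 0


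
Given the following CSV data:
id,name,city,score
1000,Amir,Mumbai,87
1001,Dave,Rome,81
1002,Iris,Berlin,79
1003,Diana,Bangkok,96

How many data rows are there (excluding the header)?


Counting rows (excluding header):
Header: id,name,city,score
Data rows: 4

ANSWER: 4


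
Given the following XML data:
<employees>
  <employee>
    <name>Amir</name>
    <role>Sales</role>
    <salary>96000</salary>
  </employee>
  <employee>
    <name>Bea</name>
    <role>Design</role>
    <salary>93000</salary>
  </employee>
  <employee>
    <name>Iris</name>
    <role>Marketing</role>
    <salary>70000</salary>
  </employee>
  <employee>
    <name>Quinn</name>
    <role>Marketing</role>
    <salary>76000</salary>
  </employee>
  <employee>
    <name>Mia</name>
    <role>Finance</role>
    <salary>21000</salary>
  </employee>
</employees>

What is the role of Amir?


Searching for <employee> with <name>Amir</name>
Found at position 1
<role>Sales</role>

ANSWER: Sales


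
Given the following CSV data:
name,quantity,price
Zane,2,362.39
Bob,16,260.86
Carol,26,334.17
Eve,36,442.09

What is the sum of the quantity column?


Values in 'quantity' column:
  Row 1: 2
  Row 2: 16
  Row 3: 26
  Row 4: 36
Sum = 2 + 16 + 26 + 36 = 80

ANSWER: 80


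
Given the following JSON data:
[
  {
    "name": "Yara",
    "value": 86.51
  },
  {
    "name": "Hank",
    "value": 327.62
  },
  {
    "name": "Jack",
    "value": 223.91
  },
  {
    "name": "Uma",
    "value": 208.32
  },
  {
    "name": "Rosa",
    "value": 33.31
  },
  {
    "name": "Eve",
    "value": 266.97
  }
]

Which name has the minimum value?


Comparing values:
  Yara: 86.51
  Hank: 327.62
  Jack: 223.91
  Uma: 208.32
  Rosa: 33.31
  Eve: 266.97
Minimum: Rosa (33.31)

ANSWER: Rosa


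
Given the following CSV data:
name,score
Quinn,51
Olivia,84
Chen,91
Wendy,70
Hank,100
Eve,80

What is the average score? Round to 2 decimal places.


Scores: 51, 84, 91, 70, 100, 80
Sum = 476
Count = 6
Average = 476 / 6 = 79.33

ANSWER: 79.33


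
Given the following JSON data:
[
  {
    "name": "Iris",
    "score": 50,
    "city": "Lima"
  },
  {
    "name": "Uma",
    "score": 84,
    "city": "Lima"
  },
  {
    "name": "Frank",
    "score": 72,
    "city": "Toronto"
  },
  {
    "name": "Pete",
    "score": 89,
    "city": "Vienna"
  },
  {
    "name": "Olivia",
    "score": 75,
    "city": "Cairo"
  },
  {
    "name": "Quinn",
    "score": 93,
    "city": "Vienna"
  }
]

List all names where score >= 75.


Filtering records where score >= 75:
  Iris (score=50) -> no
  Uma (score=84) -> YES
  Frank (score=72) -> no
  Pete (score=89) -> YES
  Olivia (score=75) -> YES
  Quinn (score=93) -> YES


ANSWER: Uma, Pete, Olivia, Quinn


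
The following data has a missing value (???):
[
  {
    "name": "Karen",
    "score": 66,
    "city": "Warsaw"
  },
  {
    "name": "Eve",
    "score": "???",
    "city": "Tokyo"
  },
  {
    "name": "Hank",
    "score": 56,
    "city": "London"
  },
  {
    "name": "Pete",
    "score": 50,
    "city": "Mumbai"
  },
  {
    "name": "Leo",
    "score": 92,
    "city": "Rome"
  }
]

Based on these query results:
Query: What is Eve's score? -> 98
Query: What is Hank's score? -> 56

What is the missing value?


The missing value is Eve's score
From query: Eve's score = 98

ANSWER: 98


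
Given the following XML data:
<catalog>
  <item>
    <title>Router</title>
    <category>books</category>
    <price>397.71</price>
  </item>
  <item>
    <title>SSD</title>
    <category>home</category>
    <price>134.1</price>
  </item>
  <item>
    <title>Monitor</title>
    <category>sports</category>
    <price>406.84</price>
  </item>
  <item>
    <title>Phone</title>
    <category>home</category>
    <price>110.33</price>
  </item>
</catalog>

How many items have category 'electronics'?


Scanning <item> elements for <category>electronics</category>:
Count: 0

ANSWER: 0


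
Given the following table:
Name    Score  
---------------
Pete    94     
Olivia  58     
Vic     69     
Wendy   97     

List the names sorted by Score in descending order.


Sorting by Score (descending):
  Wendy: 97
  Pete: 94
  Vic: 69
  Olivia: 58


ANSWER: Wendy, Pete, Vic, Olivia


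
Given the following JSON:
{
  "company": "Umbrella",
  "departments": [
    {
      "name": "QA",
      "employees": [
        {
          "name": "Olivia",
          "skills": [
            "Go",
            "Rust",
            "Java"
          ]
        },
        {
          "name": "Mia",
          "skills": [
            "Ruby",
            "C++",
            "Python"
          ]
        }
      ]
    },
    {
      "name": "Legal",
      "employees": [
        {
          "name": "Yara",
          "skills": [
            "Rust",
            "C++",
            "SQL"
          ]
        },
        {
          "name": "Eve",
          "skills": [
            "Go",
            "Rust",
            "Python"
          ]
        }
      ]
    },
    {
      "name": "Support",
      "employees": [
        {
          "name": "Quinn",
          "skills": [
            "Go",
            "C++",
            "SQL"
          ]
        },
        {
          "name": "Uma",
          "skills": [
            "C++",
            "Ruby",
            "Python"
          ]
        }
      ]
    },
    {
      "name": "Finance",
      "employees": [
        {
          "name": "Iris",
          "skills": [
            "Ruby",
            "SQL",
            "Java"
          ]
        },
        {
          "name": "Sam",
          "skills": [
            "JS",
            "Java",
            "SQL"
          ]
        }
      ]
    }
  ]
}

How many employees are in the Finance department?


Path: departments[3].employees
Count: 2

ANSWER: 2


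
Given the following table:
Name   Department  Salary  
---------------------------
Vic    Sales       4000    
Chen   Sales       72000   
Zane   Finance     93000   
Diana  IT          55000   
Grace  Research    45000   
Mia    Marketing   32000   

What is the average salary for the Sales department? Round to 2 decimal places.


Sales department members:
  Vic: 4000
  Chen: 72000
Sum = 76000
Count = 2
Average = 76000 / 2 = 38000.00

ANSWER: 38000.00


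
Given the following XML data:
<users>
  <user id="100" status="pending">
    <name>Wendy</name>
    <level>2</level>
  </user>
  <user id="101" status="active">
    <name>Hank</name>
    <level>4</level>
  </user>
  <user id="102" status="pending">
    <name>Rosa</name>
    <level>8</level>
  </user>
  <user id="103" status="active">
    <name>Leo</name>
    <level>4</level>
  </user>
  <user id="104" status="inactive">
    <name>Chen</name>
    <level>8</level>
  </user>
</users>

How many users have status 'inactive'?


Counting users with status='inactive':
  Chen (id=104) -> MATCH
Count: 1

ANSWER: 1


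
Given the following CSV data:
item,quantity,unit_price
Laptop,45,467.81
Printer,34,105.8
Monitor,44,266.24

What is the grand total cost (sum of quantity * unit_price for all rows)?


Computing row totals:
  Laptop: 45 * 467.81 = 21051.45
  Printer: 34 * 105.8 = 3597.2
  Monitor: 44 * 266.24 = 11714.56
Grand total = 21051.45 + 3597.2 + 11714.56 = 36363.21

ANSWER: 36363.21


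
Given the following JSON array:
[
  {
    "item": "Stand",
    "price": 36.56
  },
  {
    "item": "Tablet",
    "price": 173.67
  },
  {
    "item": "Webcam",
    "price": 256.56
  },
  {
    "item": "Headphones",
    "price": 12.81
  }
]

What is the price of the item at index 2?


Array index 2 -> Webcam
price = 256.56

ANSWER: 256.56


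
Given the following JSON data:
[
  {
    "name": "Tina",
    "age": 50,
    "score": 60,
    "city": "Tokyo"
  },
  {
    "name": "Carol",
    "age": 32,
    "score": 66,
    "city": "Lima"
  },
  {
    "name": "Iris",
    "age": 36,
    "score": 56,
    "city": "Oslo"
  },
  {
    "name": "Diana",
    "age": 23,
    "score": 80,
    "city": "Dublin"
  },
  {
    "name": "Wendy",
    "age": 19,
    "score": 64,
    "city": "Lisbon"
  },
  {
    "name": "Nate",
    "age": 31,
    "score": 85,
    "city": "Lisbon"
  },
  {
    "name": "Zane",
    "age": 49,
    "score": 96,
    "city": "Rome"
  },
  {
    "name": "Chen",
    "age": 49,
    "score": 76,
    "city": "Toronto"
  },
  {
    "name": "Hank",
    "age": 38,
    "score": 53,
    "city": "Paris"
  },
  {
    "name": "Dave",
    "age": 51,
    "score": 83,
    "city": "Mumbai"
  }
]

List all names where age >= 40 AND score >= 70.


Checking both conditions:
  Tina (age=50, score=60) -> no
  Carol (age=32, score=66) -> no
  Iris (age=36, score=56) -> no
  Diana (age=23, score=80) -> no
  Wendy (age=19, score=64) -> no
  Nate (age=31, score=85) -> no
  Zane (age=49, score=96) -> YES
  Chen (age=49, score=76) -> YES
  Hank (age=38, score=53) -> no
  Dave (age=51, score=83) -> YES


ANSWER: Zane, Chen, Dave
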